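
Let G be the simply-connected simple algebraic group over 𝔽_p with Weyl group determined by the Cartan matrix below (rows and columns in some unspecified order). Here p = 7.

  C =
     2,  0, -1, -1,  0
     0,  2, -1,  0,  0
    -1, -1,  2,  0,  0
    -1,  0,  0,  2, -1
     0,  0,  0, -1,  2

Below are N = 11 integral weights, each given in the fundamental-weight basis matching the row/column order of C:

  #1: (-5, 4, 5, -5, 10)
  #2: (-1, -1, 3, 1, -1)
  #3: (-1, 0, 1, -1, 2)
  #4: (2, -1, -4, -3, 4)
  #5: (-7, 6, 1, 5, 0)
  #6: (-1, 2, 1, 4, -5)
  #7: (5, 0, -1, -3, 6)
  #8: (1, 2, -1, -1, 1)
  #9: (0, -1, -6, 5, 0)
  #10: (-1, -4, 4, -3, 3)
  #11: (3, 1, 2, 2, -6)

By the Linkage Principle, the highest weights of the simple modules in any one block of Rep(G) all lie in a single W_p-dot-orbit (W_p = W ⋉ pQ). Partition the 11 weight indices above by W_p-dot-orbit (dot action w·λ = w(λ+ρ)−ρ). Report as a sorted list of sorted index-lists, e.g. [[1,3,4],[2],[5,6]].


Root system A_5: the 5×5 matrix C matches after relabeling.

Ā_7 reps of the 11 weights (A_5, coords as presented):

    [1] (0, 1, 2, 0, 3)
    [2] (0, 0, 4, 2, 0)
    [3] (0, 1, 2, 0, 3)
    [4] (0, 1, 2, 0, 3)
    [5] (0, 0, 4, 2, 0)
    [6] (0, 0, 2, 1, 1)
    [7] (0, 0, 4, 2, 0)
    [8] (2, 3, 0, 0, 2)
    [9] (0, 0, 4, 2, 0)
    [10] (2, 3, 0, 0, 2)
    [11] (2, 3, 0, 0, 2)

4 distinct reps among the 11 weights ⇒ 4 W_7-linkage classes:

[[1, 3, 4], [2, 5, 7, 9], [6], [8, 10, 11]]


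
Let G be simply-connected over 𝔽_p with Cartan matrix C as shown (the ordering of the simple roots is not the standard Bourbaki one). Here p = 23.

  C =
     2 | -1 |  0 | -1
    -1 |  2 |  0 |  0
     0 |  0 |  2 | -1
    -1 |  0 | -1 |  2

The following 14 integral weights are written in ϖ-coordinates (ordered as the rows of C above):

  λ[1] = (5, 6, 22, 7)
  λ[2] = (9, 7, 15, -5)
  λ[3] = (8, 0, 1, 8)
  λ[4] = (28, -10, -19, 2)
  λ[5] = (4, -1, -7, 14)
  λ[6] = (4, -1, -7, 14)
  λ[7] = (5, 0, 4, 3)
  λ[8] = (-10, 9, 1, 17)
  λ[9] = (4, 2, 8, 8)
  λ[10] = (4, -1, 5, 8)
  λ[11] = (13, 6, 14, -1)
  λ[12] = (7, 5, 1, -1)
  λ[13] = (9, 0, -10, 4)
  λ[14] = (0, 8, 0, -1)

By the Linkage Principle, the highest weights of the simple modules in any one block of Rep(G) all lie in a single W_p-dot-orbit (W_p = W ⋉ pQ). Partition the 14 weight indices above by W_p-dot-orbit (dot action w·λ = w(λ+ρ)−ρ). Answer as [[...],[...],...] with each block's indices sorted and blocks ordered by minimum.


Type A_4, rank 4, |W|=120; reorder rows/cols to standard.

Each λ_j+ρ reduced to Ā_23; 4-tuples below use C's row order:

  λ_1+ρ ↦ (8, 6, 2, 0)
  λ_2+ρ ↦ (6, 1, 5, 4)
  λ_3+ρ ↦ (9, 1, 2, 9)
  λ_4+ρ ↦ (5, 0, 6, 9)
  λ_5+ρ ↦ (5, 0, 6, 9)
  λ_6+ρ ↦ (5, 0, 6, 9)
  λ_7+ρ ↦ (6, 1, 5, 4)
  λ_8+ρ ↦ (9, 1, 2, 9)
  λ_9+ρ ↦ (5, 0, 6, 9)
  λ_10+ρ ↦ (5, 0, 6, 9)
  λ_11+ρ ↦ (8, 6, 2, 0)
  λ_12+ρ ↦ (8, 6, 2, 0)
  λ_13+ρ ↦ (6, 1, 5, 4)
  λ_14+ρ ↦ (1, 9, 1, 0)

Linkage partition of the 14 weights (5 classes, p=23):

[[1, 11, 12], [2, 7, 13], [3, 8], [4, 5, 6, 9, 10], [14]]


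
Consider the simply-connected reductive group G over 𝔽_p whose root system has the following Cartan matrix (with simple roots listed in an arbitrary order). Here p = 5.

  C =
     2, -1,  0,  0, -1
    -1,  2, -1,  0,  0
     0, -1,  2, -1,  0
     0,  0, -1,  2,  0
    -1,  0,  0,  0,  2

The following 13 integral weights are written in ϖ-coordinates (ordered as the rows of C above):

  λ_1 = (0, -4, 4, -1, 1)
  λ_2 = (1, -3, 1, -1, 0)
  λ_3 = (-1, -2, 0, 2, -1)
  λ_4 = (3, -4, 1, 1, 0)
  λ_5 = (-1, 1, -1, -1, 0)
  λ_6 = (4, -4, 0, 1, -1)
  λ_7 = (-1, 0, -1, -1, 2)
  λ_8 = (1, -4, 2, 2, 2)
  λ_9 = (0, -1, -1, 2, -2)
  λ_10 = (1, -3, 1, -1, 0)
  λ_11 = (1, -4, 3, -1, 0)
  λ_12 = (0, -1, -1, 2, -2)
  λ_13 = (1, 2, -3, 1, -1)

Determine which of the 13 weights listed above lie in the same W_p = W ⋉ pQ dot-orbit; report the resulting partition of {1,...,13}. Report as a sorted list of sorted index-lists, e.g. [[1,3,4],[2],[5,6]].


A_5 Cartan matrix, 5 simple roots permuted; ρ=(1,1,1,1,1).

λ_j+ρ reflected into Ā_5 (⟨·,θ^∨⟩≤5); 5-tuples as given:

  1: (2, 1, 2, 0, 0)
  2: (0, 2, 0, 0, 1)
  3: (0, 0, 0, 3, 1)
  4: (1, 2, 1, 0, 0)
  5: (0, 2, 0, 0, 1)
  6: (2, 1, 2, 0, 0)
  7: (0, 1, 0, 0, 3)
  8: (0, 2, 0, 0, 1)
  9: (0, 0, 0, 3, 1)
  10: (0, 2, 0, 0, 1)
  11: (1, 2, 1, 0, 0)
  12: (0, 0, 0, 3, 1)
  13: (2, 1, 2, 0, 0)

5 distinct reps among the 13 weights ⇒ 5 W_5-linkage classes:

[[1, 6, 13], [2, 5, 8, 10], [3, 9, 12], [4, 11], [7]]


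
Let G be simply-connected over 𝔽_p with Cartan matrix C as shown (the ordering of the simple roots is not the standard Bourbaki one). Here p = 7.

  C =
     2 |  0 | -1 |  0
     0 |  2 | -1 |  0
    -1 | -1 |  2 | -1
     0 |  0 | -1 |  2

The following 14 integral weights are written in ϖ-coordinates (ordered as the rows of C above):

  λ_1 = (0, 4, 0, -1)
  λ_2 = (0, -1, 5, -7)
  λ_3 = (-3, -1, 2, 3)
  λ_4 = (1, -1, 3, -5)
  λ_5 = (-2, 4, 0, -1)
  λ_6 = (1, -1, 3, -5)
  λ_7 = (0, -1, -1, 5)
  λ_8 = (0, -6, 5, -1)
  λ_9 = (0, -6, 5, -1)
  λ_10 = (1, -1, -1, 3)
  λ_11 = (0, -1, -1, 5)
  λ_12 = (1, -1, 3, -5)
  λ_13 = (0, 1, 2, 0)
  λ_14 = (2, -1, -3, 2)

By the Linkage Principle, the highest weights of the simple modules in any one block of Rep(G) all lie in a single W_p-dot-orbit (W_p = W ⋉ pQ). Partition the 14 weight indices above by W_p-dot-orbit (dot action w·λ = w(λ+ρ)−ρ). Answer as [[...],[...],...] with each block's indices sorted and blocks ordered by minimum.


Cartan matrix: type D_4 (|W|=192); un-permuting the 4 rows.

Each λ_j+ρ reduced to Ā_7; 4-tuples below use C's row order:

    [1] (1, 5, 0, 0)
    [2] (1, 0, 0, 6)
    [3] (2, 0, 0, 4)
    [4] (2, 0, 0, 4)
    [5] (1, 5, 0, 0)
    [6] (2, 0, 0, 4)
    [7] (1, 0, 0, 6)
    [8] (1, 5, 0, 0)
    [9] (1, 5, 0, 0)
    [10] (2, 0, 0, 4)
    [11] (1, 0, 0, 6)
    [12] (2, 0, 0, 4)
    [13] (1, 2, 0, 1)
    [14] (1, 2, 0, 1)

4 distinct reps among the 14 weights ⇒ 4 W_7-linkage classes:

[[1, 5, 8, 9], [2, 7, 11], [3, 4, 6, 10, 12], [13, 14]]


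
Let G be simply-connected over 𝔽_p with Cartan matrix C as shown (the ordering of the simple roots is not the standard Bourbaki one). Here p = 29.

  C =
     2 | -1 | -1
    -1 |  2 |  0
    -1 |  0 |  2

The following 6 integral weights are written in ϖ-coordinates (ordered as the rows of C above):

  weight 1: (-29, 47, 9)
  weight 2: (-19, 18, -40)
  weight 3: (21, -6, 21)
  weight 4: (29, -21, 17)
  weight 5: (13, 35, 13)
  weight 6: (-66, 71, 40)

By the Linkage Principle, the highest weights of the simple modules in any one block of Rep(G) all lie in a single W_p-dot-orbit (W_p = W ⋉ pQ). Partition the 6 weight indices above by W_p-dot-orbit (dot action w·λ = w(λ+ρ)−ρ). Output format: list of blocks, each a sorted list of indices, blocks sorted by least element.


Type A_3, rank 3, |W|=24; reorder rows/cols to standard.

λ_j+ρ reflected into Ā_29 (⟨·,θ^∨⟩≤29); 3-tuples as given:

  λ_1 → (9, 1, 1)
  λ_2 → (9, 1, 1)
  λ_3 → (7, 10, 7)
  λ_4 → (9, 1, 1)
  λ_5 → (1, 6, 14)
  λ_6 → (7, 10, 7)

Partition of {1..6} into 3 W_29-dot-orbits:

[[1, 2, 4], [3, 6], [5]]


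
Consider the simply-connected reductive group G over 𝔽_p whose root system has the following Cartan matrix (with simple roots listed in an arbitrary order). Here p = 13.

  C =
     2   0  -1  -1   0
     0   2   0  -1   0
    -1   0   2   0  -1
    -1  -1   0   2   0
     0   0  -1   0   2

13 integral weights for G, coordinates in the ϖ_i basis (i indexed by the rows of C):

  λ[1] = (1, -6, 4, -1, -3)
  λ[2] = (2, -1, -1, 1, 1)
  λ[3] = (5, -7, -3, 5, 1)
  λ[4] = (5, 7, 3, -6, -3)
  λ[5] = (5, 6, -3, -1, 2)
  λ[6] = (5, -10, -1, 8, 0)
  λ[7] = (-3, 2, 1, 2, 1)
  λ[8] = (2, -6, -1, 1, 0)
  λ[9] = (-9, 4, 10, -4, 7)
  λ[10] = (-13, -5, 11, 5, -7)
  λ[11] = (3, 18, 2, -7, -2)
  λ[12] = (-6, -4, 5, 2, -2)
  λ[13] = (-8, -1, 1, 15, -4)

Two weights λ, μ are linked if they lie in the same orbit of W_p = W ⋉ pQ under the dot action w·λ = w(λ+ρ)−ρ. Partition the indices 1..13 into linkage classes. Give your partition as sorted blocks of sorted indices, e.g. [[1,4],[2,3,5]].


Dynkin diagram of C (from the 8 off-diagonal −1 entries): A_5.

Alcove-folded reps (p=13, 13 weights, presented ϖ-order):

  λ_1+ρ ↦ (3, 0, 0, 2, 2)
  λ_2+ρ ↦ (3, 0, 0, 2, 2)
  λ_3+ρ ↦ (4, 6, 2, 0, 0)
  λ_4+ρ ↦ (1, 3, 2, 5, 2)
  λ_5+ρ ↦ (4, 6, 2, 0, 0)
  λ_6+ρ ↦ (4, 6, 2, 0, 0)
  λ_7+ρ ↦ (2, 3, 0, 1, 2)
  λ_8+ρ ↦ (0, 2, 0, 3, 1)
  λ_9+ρ ↦ (3, 0, 0, 2, 2)
  λ_10+ρ ↦ (4, 6, 2, 0, 0)
  λ_11+ρ ↦ (4, 6, 2, 0, 0)
  λ_12+ρ ↦ (0, 2, 0, 3, 1)
  λ_13+ρ ↦ (1, 3, 2, 5, 2)

Linkage partition of the 13 weights (5 classes, p=13):

[[1, 2, 9], [3, 5, 6, 10, 11], [4, 13], [7], [8, 12]]


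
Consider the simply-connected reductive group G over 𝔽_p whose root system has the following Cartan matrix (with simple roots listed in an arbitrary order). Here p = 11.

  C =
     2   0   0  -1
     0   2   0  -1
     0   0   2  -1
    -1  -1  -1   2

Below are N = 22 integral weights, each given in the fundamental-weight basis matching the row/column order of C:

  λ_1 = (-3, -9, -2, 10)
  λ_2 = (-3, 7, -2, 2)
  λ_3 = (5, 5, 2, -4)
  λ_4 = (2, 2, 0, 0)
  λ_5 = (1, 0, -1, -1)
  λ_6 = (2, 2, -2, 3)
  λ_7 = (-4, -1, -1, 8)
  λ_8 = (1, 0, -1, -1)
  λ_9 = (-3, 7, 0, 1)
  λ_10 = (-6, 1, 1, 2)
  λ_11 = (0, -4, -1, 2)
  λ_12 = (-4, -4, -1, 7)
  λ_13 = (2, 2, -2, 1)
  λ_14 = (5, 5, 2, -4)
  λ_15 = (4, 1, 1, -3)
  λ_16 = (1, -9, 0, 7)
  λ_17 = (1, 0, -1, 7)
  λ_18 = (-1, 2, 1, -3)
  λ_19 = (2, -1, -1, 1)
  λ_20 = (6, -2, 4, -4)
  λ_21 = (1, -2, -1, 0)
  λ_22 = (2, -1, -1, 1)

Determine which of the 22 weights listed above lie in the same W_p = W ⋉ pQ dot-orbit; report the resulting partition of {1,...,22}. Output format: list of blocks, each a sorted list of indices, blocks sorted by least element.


Dynkin diagram of C (from the 6 off-diagonal −1 entries): D_4.

Ā_11 reps of the 22 weights (D_4, coords as presented):

  λ_1 → (2, 8, 1, 0);  λ_2 → (2, 8, 1, 0);  λ_3 → (3, 3, 0, 2);  λ_4 → (3, 3, 1, 1);  λ_5 → (2, 1, 0, 0);  λ_6 → (3, 3, 1, 1);  λ_7 → (3, 0, 0, 2);  λ_8 → (2, 1, 0, 0);  λ_9 → (2, 8, 1, 0);  λ_10 → (3, 0, 0, 2);  λ_11 → (1, 3, 0, 0);  λ_12 → (3, 3, 0, 2);  λ_13 → (3, 3, 1, 1);  λ_14 → (3, 3, 0, 2);  λ_15 → (3, 0, 0, 2);  λ_16 → (2, 8, 1, 0);  λ_17 → (2, 1, 0, 0);  λ_18 → (2, 1, 0, 0);  λ_19 → (3, 0, 0, 2);  λ_20 → (3, 3, 1, 1);  λ_21 → (2, 1, 0, 0);  λ_22 → (3, 0, 0, 2)

Linkage partition of the 22 weights (6 classes, p=11):

[[1, 2, 9, 16], [3, 12, 14], [4, 6, 13, 20], [5, 8, 17, 18, 21], [7, 10, 15, 19, 22], [11]]


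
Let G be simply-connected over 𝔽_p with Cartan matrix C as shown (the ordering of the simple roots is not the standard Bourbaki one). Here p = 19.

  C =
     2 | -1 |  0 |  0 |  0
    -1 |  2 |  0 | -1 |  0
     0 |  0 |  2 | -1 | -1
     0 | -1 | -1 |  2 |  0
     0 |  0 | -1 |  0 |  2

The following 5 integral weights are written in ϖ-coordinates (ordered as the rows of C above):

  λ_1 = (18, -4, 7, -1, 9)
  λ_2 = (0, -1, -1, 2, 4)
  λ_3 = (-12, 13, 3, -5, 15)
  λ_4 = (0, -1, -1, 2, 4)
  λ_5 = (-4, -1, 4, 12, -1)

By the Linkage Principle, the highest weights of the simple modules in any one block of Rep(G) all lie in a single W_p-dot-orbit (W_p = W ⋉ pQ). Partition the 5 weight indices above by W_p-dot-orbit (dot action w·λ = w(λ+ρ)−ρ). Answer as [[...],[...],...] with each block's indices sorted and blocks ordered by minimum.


A_5 Cartan matrix, 5 simple roots permuted; ρ=(1,1,1,1,1).

W_19-reps of the 5 weights in Ā_19 (same 5-coord order as C):

  λ_1 → (1, 0, 0, 3, 5) · λ_2 → (1, 0, 0, 3, 5) · λ_3 → (1, 0, 0, 3, 5) · λ_4 → (1, 0, 0, 3, 5) · λ_5 → (0, 3, 5, 10, 0)

2 distinct reps among the 5 weights ⇒ 2 W_19-linkage classes:

[[1, 2, 3, 4], [5]]


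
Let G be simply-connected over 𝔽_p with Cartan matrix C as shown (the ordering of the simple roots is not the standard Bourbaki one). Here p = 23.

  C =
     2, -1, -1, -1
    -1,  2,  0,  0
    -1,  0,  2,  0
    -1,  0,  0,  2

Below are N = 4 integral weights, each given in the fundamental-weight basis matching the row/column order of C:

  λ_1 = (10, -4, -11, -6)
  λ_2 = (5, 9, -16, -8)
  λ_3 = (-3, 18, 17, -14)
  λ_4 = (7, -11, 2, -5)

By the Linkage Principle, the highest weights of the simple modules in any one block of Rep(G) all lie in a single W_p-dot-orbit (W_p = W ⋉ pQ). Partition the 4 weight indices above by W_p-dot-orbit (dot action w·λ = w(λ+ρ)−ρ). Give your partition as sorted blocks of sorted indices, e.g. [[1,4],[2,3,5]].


Type D_4, rank 4, |W|=192; reorder rows/cols to standard.

λ_j+ρ reflected into Ā_23 (⟨·,θ^∨⟩≤23); 4-tuples as given:

    λ_1 → (1, 4, 3, 2)
    λ_2 → (0, 6, 1, 9)
    λ_3 → (1, 4, 3, 2)
    λ_4 → (1, 4, 3, 2)

The 4 indices split into 2 linkage classes (same alcove rep ⇔ same W_23-dot-orbit):

[[1, 3, 4], [2]]


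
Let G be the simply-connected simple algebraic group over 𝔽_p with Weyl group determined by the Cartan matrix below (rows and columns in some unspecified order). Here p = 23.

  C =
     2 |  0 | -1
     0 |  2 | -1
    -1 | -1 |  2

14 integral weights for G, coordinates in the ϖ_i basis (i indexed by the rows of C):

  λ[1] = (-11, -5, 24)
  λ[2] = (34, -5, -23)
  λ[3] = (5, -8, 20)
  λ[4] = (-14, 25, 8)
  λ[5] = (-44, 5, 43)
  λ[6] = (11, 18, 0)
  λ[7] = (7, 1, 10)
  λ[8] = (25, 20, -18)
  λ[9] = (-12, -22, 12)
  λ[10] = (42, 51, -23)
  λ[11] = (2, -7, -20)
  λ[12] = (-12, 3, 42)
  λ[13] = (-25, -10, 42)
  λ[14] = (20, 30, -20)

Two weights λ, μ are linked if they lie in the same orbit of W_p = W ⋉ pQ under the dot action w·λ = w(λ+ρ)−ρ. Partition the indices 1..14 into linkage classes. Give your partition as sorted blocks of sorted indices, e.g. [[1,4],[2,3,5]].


Root system A_3: the 3×3 matrix C matches after relabeling.

W_23-reps of the 14 weights in Ā_23 (same 3-coord order as C):

  λ_1+ρ ↦ (8, 2, 11)
  λ_2+ρ ↦ (3, 10, 1)
  λ_3+ρ ↦ (2, 3, 14)
  λ_4+ρ ↦ (3, 10, 1)
  λ_5+ρ ↦ (4, 1, 16)
  λ_6+ρ ↦ (3, 10, 1)
  λ_7+ρ ↦ (8, 2, 11)
  λ_8+ρ ↦ (2, 3, 14)
  λ_9+ρ ↦ (8, 2, 11)
  λ_10+ρ ↦ (4, 1, 16)
  λ_11+ρ ↦ (4, 1, 16)
  λ_12+ρ ↦ (3, 10, 1)
  λ_13+ρ ↦ (3, 10, 1)
  λ_14+ρ ↦ (8, 2, 11)

Grouping the 14 weights by Ā_23-representative: 4 linkage classes.

[[1, 7, 9, 14], [2, 4, 6, 12, 13], [3, 8], [5, 10, 11]]


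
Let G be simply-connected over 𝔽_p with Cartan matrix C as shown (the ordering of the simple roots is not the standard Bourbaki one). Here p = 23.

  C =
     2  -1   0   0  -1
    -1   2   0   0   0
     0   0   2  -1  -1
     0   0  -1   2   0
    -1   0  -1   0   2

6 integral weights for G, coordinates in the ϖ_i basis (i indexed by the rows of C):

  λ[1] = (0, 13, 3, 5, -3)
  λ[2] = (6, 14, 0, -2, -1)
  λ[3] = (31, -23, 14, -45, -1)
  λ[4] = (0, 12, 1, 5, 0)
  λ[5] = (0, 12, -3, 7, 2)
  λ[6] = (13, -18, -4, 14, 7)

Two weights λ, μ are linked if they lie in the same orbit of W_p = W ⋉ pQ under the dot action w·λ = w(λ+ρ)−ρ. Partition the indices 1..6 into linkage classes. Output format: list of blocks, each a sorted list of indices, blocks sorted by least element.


Type A_5, rank 5, |W|=720; reorder rows/cols to standard.

Alcove-folded reps (p=23, 6 weights, presented ϖ-order):

    λ_1+ρ ↦ (1, 13, 2, 6, 1)
    λ_2+ρ ↦ (7, 15, 0, 1, 0)
    λ_3+ρ ↦ (1, 13, 2, 6, 1)
    λ_4+ρ ↦ (1, 13, 2, 6, 1)
    λ_5+ρ ↦ (1, 13, 2, 6, 1)
    λ_6+ρ ↦ (3, 3, 3, 1, 2)

These 6 weights hit 3 W_23-dot-orbits; sizes (4, 1, 1):

[[1, 3, 4, 5], [2], [6]]


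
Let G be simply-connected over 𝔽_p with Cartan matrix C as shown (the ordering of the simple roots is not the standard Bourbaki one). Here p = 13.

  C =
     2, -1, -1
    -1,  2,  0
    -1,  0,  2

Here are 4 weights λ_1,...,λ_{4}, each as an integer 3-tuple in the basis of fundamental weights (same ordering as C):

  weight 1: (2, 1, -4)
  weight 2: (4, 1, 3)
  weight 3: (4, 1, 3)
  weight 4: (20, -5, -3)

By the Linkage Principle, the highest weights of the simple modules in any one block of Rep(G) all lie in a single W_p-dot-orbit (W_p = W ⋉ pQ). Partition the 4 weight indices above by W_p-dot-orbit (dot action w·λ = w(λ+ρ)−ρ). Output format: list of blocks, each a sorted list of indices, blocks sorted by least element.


Dynkin diagram of C (from the 4 off-diagonal −1 entries): A_3.

Ā_13 reps of the 4 weights (A_3, coords as presented):

    [1] (0, 2, 3)
    [2] (5, 2, 4)
    [3] (5, 2, 4)
    [4] (5, 2, 4)

These 4 weights hit 2 W_13-dot-orbits; sizes (1, 3):

[[1], [2, 3, 4]]


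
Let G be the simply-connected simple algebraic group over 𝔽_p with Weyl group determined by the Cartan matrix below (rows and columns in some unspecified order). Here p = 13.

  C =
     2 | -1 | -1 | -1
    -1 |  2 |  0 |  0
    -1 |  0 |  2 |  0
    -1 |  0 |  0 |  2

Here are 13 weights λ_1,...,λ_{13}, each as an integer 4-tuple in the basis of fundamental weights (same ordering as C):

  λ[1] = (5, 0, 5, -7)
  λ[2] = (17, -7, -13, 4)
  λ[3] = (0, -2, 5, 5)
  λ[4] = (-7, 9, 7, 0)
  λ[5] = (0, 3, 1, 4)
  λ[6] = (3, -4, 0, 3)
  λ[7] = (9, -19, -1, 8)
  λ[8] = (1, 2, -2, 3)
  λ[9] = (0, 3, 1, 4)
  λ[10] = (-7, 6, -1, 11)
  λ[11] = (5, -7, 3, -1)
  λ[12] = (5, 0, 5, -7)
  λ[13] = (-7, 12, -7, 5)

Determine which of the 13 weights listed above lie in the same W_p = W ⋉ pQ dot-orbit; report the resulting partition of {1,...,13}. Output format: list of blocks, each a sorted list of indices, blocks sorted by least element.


Type D_4, rank 4, |W|=192; reorder rows/cols to standard.

Alcove-folded reps (p=13, 13 weights, presented ϖ-order):

    1: (0, 1, 6, 6)
    2: (1, 4, 2, 5)
    3: (0, 1, 6, 6)
    4: (1, 4, 2, 5)
    5: (1, 4, 2, 5)
    6: (1, 3, 1, 4)
    7: (1, 4, 2, 5)
    8: (1, 3, 1, 4)
    9: (1, 4, 2, 5)
    10: (0, 1, 6, 6)
    11: (0, 6, 4, 0)
    12: (0, 1, 6, 6)
    13: (0, 1, 6, 6)

4 distinct reps among the 13 weights ⇒ 4 W_13-linkage classes:

[[1, 3, 10, 12, 13], [2, 4, 5, 7, 9], [6, 8], [11]]


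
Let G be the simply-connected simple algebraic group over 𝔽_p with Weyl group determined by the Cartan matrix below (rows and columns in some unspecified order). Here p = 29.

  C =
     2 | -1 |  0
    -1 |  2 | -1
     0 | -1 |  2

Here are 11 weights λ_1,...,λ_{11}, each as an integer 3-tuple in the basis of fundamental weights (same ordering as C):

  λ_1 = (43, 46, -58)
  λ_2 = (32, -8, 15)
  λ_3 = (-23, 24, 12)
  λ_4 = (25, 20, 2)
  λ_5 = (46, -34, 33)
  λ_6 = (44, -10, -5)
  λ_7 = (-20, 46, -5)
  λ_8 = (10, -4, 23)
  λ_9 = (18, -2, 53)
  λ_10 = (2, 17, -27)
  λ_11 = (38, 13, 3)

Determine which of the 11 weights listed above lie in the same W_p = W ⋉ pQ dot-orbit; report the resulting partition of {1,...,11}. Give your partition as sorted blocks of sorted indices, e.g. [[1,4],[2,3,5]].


C ↔ A_3 under row/col permutation; |W(A_3)| = 24.

Alcove-folded reps (p=29, 11 weights, presented ϖ-order):

    1: (1, 10, 14)
    2: (13, 3, 4)
    3: (13, 3, 4)
    4: (5, 3, 18)
    5: (1, 10, 14)
    6: (13, 3, 4)
    7: (1, 10, 14)
    8: (5, 3, 18)
    9: (1, 10, 14)
    10: (5, 3, 18)
    11: (1, 10, 14)

3 distinct reps among the 11 weights ⇒ 3 W_29-linkage classes:

[[1, 5, 7, 9, 11], [2, 3, 6], [4, 8, 10]]


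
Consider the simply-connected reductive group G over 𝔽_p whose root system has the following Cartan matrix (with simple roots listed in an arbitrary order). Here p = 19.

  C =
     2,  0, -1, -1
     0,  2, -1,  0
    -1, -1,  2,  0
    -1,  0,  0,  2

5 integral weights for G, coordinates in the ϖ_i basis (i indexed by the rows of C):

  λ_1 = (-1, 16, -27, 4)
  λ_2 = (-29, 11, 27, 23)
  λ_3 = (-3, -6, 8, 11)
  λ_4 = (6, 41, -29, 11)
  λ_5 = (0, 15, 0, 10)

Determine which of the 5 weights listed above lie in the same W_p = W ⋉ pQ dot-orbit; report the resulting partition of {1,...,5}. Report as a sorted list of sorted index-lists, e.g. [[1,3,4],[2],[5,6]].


Root system A_4: the 4×4 matrix C matches after relabeling.

λ_j+ρ reflected into Ā_19 (⟨·,θ^∨⟩≤19); 4-tuples as given:

  1: (2, 5, 2, 10)
  2: (2, 5, 2, 10)
  3: (2, 5, 2, 10)
  4: (2, 5, 2, 10)
  5: (1, 6, 1, 1)

Linkage partition of the 5 weights (2 classes, p=19):

[[1, 2, 3, 4], [5]]


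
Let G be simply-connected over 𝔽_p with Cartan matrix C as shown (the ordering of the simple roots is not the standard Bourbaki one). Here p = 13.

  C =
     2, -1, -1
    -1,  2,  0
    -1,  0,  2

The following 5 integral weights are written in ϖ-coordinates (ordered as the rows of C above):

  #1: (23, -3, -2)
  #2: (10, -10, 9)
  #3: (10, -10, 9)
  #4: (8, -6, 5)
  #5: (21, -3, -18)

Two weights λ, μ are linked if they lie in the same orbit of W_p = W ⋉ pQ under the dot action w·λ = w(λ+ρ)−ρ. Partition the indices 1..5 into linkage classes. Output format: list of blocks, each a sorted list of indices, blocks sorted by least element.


A_3 Cartan matrix, 3 simple roots permuted; ρ=(1,1,1).

Each λ_j+ρ reduced to Ā_13; 3-tuples below use C's row order:

  λ_1+ρ ↦ (2, 1, 2);  λ_2+ρ ↦ (2, 1, 2);  λ_3+ρ ↦ (2, 1, 2);  λ_4+ρ ↦ (4, 3, 4);  λ_5+ρ ↦ (4, 3, 4)

2 distinct reps among the 5 weights ⇒ 2 W_13-linkage classes:

[[1, 2, 3], [4, 5]]


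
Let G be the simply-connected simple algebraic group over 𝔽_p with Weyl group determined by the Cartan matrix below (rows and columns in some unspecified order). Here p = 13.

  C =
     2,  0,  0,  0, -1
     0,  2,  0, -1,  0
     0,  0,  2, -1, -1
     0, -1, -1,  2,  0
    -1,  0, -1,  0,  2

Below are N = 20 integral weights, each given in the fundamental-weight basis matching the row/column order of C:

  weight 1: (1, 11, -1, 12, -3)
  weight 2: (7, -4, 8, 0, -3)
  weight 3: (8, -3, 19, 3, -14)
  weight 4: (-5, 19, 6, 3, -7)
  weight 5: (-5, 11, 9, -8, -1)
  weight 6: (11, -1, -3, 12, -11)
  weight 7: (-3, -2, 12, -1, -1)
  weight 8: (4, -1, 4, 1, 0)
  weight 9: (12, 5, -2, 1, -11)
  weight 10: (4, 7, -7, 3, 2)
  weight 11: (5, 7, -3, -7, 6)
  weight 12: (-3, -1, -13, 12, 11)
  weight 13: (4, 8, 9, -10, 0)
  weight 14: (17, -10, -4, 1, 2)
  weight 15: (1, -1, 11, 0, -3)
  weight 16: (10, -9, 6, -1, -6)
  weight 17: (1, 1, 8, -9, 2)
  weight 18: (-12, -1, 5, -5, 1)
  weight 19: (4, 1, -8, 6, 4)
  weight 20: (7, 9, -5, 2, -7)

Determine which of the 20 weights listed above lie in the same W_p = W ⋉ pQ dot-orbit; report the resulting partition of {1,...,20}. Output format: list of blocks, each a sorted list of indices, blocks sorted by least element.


Dynkin diagram of C (from the 8 off-diagonal −1 entries): A_5.

Each λ_j+ρ reduced to Ā_13; 5-tuples below use C's row order:

    [1] (0, 0, 10, 1, 2)
    [2] (3, 2, 5, 0, 2)
    [3] (2, 3, 0, 4, 2)
    [4] (1, 5, 1, 2, 3)
    [5] (2, 3, 1, 6, 1)
    [6] (0, 0, 10, 1, 2)
    [7] (0, 0, 10, 1, 2)
    [8] (5, 0, 5, 2, 1)
    [9] (2, 3, 1, 6, 1)
    [10] (1, 5, 1, 2, 3)
    [11] (5, 0, 5, 2, 1)
    [12] (0, 0, 10, 1, 2)
    [13] (2, 3, 1, 6, 1)
    [14] (3, 2, 5, 0, 2)
    [15] (0, 0, 10, 1, 2)
    [16] (5, 0, 5, 2, 1)
    [17] (1, 5, 1, 2, 3)
    [18] (2, 3, 0, 4, 2)
    [19] (3, 2, 5, 0, 2)
    [20] (2, 3, 1, 6, 1)

The 20 indices split into 6 linkage classes (same alcove rep ⇔ same W_13-dot-orbit):

[[1, 6, 7, 12, 15], [2, 14, 19], [3, 18], [4, 10, 17], [5, 9, 13, 20], [8, 11, 16]]


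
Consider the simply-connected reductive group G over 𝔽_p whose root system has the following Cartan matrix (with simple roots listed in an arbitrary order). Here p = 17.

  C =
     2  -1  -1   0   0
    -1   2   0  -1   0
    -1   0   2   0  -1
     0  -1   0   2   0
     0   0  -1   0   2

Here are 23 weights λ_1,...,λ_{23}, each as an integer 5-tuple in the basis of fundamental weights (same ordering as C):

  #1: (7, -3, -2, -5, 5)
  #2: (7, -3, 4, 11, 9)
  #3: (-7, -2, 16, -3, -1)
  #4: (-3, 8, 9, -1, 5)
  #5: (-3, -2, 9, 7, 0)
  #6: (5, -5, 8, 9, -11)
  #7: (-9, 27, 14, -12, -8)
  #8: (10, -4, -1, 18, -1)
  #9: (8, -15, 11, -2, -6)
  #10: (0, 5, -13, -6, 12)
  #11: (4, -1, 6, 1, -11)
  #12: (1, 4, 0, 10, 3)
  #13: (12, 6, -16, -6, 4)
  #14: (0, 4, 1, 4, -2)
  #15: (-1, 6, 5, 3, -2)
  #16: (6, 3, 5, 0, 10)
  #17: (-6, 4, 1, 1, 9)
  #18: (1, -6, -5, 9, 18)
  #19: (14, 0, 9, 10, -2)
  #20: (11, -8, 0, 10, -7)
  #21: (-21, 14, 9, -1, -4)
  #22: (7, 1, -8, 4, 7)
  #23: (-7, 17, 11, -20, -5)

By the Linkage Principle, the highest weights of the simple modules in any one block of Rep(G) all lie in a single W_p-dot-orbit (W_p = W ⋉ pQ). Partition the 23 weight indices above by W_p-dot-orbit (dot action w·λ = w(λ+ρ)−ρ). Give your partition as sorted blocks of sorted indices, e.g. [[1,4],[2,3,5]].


Root system A_5: the 5×5 matrix C matches after relabeling.

W_17-reps of the 23 weights in Ā_17 (same 5-coord order as C):

  λ_1 → (1, 4, 1, 2, 5) · λ_2 → (1, 4, 1, 2, 5) · λ_3 → (2, 1, 8, 6, 0) · λ_4 → (2, 1, 8, 6, 0) · λ_5 → (1, 2, 7, 5, 1) · λ_6 → (1, 4, 1, 2, 5) · λ_7 → (2, 1, 8, 6, 0) · λ_8 → (2, 1, 8, 6, 0) · λ_9 → (1, 5, 1, 5, 1) · λ_10 → (1, 5, 1, 5, 1) · λ_11 → (2, 0, 3, 2, 7) · λ_12 → (1, 5, 1, 5, 1) · λ_13 → (2, 0, 3, 2, 7) · λ_14 → (1, 5, 1, 5, 1) · λ_15 → (0, 7, 5, 4, 1) · λ_16 → (0, 7, 5, 4, 1) · λ_17 → (2, 0, 3, 2, 7) · λ_18 → (2, 0, 3, 2, 7) · λ_19 → (1, 2, 7, 5, 1) · λ_20 → (0, 7, 5, 4, 1) · λ_21 → (2, 0, 3, 2, 7) · λ_22 → (1, 2, 7, 5, 1) · λ_23 → (1, 5, 1, 5, 1)

The 23 indices split into 6 linkage classes (same alcove rep ⇔ same W_17-dot-orbit):

[[1, 2, 6], [3, 4, 7, 8], [5, 19, 22], [9, 10, 12, 14, 23], [11, 13, 17, 18, 21], [15, 16, 20]]


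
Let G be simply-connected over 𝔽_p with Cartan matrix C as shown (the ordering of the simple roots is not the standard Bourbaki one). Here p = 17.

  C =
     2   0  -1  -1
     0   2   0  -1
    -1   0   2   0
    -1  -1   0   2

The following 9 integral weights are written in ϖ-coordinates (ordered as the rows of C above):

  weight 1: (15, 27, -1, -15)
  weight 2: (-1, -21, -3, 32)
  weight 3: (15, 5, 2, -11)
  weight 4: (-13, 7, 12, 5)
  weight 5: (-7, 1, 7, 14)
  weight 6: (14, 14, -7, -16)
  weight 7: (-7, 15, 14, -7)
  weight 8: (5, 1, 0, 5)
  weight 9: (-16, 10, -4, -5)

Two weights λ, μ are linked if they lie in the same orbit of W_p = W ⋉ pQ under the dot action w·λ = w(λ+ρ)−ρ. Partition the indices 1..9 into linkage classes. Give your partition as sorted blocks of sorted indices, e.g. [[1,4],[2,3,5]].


Root system A_4: the 4×4 matrix C matches after relabeling.

Ā_17 reps of the 9 weights (A_4, coords as presented):

  λ_1 → (11, 1, 2, 3) · λ_2 → (11, 1, 2, 3) · λ_3 → (6, 2, 1, 6) · λ_4 → (6, 2, 1, 6) · λ_5 → (6, 0, 0, 9) · λ_6 → (6, 0, 0, 9) · λ_7 → (6, 2, 1, 6) · λ_8 → (6, 2, 1, 6) · λ_9 → (6, 2, 1, 6)

The 9 indices split into 3 linkage classes (same alcove rep ⇔ same W_17-dot-orbit):

[[1, 2], [3, 4, 7, 8, 9], [5, 6]]


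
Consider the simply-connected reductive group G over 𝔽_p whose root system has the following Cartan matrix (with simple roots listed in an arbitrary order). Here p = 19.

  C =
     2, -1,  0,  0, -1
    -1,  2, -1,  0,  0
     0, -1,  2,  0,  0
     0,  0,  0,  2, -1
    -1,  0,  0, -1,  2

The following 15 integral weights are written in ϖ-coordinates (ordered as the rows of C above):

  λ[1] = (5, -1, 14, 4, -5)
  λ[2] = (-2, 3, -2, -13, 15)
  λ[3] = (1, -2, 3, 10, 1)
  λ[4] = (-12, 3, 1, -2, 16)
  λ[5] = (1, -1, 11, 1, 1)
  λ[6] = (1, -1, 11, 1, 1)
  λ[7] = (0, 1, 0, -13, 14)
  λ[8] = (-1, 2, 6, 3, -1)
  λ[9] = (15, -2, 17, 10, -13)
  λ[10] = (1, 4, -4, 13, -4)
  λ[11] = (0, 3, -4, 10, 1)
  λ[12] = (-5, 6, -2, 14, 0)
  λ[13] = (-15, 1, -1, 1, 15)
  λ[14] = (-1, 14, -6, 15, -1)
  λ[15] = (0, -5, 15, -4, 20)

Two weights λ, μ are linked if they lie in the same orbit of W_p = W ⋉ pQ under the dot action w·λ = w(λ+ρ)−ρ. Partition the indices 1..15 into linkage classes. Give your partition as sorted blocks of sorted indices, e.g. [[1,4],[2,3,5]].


Type A_5, rank 5, |W|=720; reorder rows/cols to standard.

W_19-reps of the 15 weights in Ā_19 (same 5-coord order as C):

  1: (2, 0, 12, 2, 2)
  2: (1, 2, 1, 12, 3)
  3: (1, 1, 3, 11, 2)
  4: (4, 2, 5, 1, 5)
  5: (2, 0, 12, 2, 2)
  6: (2, 0, 12, 2, 2)
  7: (1, 2, 1, 12, 3)
  8: (0, 3, 7, 4, 0)
  9: (1, 1, 3, 11, 2)
  10: (1, 1, 3, 11, 2)
  11: (1, 1, 3, 11, 2)
  12: (1, 2, 1, 12, 3)
  13: (2, 0, 12, 2, 2)
  14: (0, 3, 7, 4, 0)
  15: (1, 2, 1, 12, 3)

The 15 indices split into 5 linkage classes (same alcove rep ⇔ same W_19-dot-orbit):

[[1, 5, 6, 13], [2, 7, 12, 15], [3, 9, 10, 11], [4], [8, 14]]


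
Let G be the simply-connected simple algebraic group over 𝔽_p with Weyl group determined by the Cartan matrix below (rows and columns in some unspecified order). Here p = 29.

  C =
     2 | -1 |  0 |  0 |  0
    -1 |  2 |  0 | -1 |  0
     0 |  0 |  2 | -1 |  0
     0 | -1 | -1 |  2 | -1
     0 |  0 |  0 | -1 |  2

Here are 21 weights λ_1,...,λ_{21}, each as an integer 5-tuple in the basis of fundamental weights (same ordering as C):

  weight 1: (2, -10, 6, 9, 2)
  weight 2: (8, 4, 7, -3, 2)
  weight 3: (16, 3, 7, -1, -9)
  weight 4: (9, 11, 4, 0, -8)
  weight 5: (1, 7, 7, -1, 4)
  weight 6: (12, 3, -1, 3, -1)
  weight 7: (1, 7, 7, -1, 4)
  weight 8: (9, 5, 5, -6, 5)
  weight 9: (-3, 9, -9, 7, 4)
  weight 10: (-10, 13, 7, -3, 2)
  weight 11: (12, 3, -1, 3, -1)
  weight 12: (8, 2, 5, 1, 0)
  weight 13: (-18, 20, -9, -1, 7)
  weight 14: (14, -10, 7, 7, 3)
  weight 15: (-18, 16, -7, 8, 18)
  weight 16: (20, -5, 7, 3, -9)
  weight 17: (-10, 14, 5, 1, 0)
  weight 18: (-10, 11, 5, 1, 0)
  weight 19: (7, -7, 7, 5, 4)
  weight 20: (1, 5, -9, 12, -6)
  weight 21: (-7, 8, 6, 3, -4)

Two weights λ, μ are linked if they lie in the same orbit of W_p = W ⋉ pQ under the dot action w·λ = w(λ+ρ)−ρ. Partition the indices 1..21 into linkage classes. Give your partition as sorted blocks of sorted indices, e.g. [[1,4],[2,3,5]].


Cartan matrix: type D_5 (|W|=1920); un-permuting the 5 rows.

Each λ_j+ρ reduced to Ā_29; 5-tuples below use C's row order:

  λ_1 → (6, 3, 7, 1, 3)
  λ_2 → (9, 3, 6, 2, 1)
  λ_3 → (13, 4, 0, 4, 0)
  λ_4 → (10, 1, 1, 5, 1)
  λ_5 → (2, 6, 8, 0, 5)
  λ_6 → (13, 4, 0, 4, 0)
  λ_7 → (2, 6, 8, 0, 5)
  λ_8 → (10, 1, 1, 5, 1)
  λ_9 → (2, 6, 8, 0, 5)
  λ_10 → (9, 3, 6, 2, 1)
  λ_11 → (13, 4, 0, 4, 0)
  λ_12 → (9, 3, 6, 2, 1)
  λ_13 → (13, 4, 0, 4, 0)
  λ_14 → (6, 3, 7, 1, 3)
  λ_15 → (2, 1, 10, 6, 3)
  λ_16 → (13, 4, 0, 4, 0)
  λ_17 → (9, 3, 6, 2, 1)
  λ_18 → (9, 3, 6, 2, 1)
  λ_19 → (2, 6, 8, 0, 5)
  λ_20 → (2, 6, 8, 0, 5)
  λ_21 → (6, 3, 7, 1, 3)

6 distinct reps among the 21 weights ⇒ 6 W_29-linkage classes:

[[1, 14, 21], [2, 10, 12, 17, 18], [3, 6, 11, 13, 16], [4, 8], [5, 7, 9, 19, 20], [15]]


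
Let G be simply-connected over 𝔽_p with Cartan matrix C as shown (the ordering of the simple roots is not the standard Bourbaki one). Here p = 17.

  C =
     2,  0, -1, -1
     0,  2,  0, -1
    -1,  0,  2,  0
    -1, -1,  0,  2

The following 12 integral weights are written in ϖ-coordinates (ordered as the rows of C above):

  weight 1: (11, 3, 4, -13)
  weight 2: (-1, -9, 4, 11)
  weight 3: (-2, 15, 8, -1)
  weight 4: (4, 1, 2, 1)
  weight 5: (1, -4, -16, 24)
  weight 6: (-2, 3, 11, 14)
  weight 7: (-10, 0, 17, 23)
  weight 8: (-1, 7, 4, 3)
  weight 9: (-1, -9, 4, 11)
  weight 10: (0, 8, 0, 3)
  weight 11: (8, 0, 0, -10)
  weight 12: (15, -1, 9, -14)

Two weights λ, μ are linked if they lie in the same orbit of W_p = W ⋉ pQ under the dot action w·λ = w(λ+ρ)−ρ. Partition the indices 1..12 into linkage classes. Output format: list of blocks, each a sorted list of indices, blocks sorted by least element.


Root system A_4: the 4×4 matrix C matches after relabeling.

Each λ_j+ρ reduced to Ā_17; 4-tuples below use C's row order:

  λ_1 → (0, 8, 5, 4) · λ_2 → (0, 8, 5, 4) · λ_3 → (0, 8, 1, 1) · λ_4 → (5, 2, 3, 2) · λ_5 → (5, 2, 3, 2) · λ_6 → (1, 9, 1, 4) · λ_7 → (0, 8, 1, 1) · λ_8 → (0, 8, 5, 4) · λ_9 → (0, 8, 5, 4) · λ_10 → (1, 9, 1, 4) · λ_11 → (0, 8, 1, 1) · λ_12 → (3, 4, 1, 0)

These 12 weights hit 5 W_17-dot-orbits; sizes (4, 3, 2, 2, 1):

[[1, 2, 8, 9], [3, 7, 11], [4, 5], [6, 10], [12]]


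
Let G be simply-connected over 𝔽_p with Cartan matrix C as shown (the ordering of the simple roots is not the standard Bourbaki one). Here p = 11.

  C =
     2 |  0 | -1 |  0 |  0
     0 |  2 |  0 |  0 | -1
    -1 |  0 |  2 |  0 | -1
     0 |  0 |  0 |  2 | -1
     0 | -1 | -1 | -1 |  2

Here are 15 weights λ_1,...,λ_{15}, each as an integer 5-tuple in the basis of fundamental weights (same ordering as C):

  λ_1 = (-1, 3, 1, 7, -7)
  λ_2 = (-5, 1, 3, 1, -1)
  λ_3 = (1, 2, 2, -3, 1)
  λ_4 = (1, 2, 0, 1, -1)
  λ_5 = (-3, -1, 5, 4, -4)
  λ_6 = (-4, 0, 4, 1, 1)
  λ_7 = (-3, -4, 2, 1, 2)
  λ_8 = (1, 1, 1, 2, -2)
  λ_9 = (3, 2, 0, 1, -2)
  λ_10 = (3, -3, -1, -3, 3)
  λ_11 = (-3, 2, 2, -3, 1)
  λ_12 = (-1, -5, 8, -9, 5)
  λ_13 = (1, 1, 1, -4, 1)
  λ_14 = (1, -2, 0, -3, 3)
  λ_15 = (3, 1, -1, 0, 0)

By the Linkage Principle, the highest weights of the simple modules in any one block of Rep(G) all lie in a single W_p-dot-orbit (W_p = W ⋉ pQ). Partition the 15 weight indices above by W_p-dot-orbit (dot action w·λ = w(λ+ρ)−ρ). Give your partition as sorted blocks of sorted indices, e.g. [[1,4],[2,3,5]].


C ↔ D_5 under row/col permutation; |W(D_5)| = 1920.

W_11-reps of the 15 weights in Ā_11 (same 5-coord order as C):

  λ_1+ρ ↦ (4, 2, 0, 2, 0);  λ_2+ρ ↦ (4, 2, 0, 2, 0);  λ_3+ρ ↦ (2, 3, 1, 2, 0);  λ_4+ρ ↦ (2, 3, 1, 2, 0);  λ_5+ρ ↦ (2, 3, 1, 2, 0);  λ_6+ρ ↦ (2, 1, 1, 2, 1);  λ_7+ρ ↦ (2, 3, 1, 2, 0);  λ_8+ρ ↦ (2, 1, 1, 2, 1);  λ_9+ρ ↦ (4, 2, 0, 1, 1);  λ_10+ρ ↦ (4, 2, 0, 2, 0);  λ_11+ρ ↦ (2, 3, 1, 2, 0);  λ_12+ρ ↦ (4, 2, 0, 2, 0);  λ_13+ρ ↦ (2, 1, 1, 2, 1);  λ_14+ρ ↦ (2, 1, 1, 2, 1);  λ_15+ρ ↦ (4, 2, 0, 1, 1)

Grouping the 15 weights by Ā_11-representative: 4 linkage classes.

[[1, 2, 10, 12], [3, 4, 5, 7, 11], [6, 8, 13, 14], [9, 15]]


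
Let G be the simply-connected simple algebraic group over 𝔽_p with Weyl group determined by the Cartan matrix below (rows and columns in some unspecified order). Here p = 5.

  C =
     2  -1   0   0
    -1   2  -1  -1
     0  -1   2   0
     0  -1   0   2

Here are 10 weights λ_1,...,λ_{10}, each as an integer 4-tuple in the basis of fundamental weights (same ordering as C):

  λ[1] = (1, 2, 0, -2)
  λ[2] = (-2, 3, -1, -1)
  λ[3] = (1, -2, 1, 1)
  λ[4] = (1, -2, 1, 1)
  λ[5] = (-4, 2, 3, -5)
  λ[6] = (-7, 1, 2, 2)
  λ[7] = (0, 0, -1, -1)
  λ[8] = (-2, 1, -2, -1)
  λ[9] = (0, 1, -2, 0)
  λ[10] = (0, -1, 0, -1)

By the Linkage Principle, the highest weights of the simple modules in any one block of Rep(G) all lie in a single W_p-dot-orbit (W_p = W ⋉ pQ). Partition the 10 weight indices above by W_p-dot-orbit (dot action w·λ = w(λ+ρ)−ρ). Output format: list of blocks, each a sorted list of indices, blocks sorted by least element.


Root system D_4: the 4×4 matrix C matches after relabeling.

Each λ_j+ρ reduced to Ā_5; 4-tuples below use C's row order:

  [1] (1, 1, 0, 0)
  [2] (1, 1, 0, 0)
  [3] (1, 1, 1, 1)
  [4] (1, 1, 1, 1)
  [5] (1, 1, 0, 0)
  [6] (1, 1, 0, 0)
  [7] (1, 1, 0, 0)
  [8] (1, 0, 1, 0)
  [9] (1, 1, 1, 1)
  [10] (1, 0, 1, 0)

3 distinct reps among the 10 weights ⇒ 3 W_5-linkage classes:

[[1, 2, 5, 6, 7], [3, 4, 9], [8, 10]]


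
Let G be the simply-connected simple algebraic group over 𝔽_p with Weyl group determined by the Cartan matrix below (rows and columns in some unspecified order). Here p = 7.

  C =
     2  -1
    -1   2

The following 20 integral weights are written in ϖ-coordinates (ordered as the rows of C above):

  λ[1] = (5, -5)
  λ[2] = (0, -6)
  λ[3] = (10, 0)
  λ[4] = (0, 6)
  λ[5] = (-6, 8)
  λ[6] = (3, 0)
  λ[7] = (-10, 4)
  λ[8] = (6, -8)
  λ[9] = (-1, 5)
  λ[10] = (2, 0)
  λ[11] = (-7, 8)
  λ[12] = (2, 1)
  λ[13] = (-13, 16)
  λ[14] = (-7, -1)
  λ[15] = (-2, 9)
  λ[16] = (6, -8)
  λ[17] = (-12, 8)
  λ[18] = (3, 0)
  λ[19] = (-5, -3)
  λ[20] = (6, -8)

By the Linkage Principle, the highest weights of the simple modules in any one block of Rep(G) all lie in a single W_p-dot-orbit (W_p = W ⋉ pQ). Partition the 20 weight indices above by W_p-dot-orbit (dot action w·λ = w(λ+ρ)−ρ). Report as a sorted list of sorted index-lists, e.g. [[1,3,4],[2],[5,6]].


C ↔ A_2 under row/col permutation; |W(A_2)| = 6.

Alcove-folded reps (p=7, 20 weights, presented ϖ-order):

  [1] (2, 4);  [2] (4, 1);  [3] (2, 4);  [4] (0, 6);  [5] (3, 2);  [6] (4, 1);  [7] (3, 2);  [8] (0, 7);  [9] (0, 6);  [10] (3, 1);  [11] (4, 1);  [12] (3, 2);  [13] (3, 2);  [14] (0, 6);  [15] (2, 4);  [16] (0, 7);  [17] (3, 2);  [18] (4, 1);  [19] (2, 4);  [20] (0, 7)

These 20 weights hit 6 W_7-dot-orbits; sizes (4, 4, 3, 5, 3, 1):

[[1, 3, 15, 19], [2, 6, 11, 18], [4, 9, 14], [5, 7, 12, 13, 17], [8, 16, 20], [10]]


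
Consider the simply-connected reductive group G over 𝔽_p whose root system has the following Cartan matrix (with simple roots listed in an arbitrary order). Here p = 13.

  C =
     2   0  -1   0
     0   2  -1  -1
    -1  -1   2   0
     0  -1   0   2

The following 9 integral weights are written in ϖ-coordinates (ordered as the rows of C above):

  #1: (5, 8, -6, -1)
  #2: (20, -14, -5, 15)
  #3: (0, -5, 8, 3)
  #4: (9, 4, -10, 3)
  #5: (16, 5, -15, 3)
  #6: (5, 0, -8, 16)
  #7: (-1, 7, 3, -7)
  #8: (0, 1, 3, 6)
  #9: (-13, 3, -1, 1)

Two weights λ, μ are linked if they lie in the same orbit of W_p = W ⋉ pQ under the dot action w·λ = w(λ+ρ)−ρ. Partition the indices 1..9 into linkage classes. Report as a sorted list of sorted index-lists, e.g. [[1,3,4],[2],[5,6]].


A_4 Cartan matrix, 4 simple roots permuted; ρ=(1,1,1,1).

W_13-reps of the 9 weights in Ā_13 (same 4-coord order as C):

    λ_1+ρ ↦ (1, 4, 5, 0)
    λ_2+ρ ↦ (1, 4, 5, 0)
    λ_3+ρ ↦ (1, 4, 5, 0)
    λ_4+ρ ↦ (1, 4, 5, 0)
    λ_5+ρ ↦ (1, 4, 5, 0)
    λ_6+ρ ↦ (0, 2, 4, 6)
    λ_7+ρ ↦ (0, 2, 4, 6)
    λ_8+ρ ↦ (0, 2, 4, 6)
    λ_9+ρ ↦ (0, 2, 4, 6)

2 distinct reps among the 9 weights ⇒ 2 W_13-linkage classes:

[[1, 2, 3, 4, 5], [6, 7, 8, 9]]


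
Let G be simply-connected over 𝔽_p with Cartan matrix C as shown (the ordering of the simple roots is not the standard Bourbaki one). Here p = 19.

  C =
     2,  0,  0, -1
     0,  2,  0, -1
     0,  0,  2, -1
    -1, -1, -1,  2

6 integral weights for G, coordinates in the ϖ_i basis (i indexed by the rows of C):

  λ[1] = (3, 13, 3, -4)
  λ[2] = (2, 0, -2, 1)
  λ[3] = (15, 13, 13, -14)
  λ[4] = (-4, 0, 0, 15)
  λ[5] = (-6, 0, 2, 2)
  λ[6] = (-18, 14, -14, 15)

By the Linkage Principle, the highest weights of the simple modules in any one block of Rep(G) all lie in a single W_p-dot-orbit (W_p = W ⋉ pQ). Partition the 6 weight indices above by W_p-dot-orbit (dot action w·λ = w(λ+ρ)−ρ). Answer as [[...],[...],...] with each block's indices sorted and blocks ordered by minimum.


C ↔ D_4 under row/col permutation; |W(D_4)| = 192.

λ_j+ρ reflected into Ā_19 (⟨·,θ^∨⟩≤19); 4-tuples as given:

  1: (1, 11, 1, 3) · 2: (3, 1, 1, 1) · 3: (3, 1, 1, 1) · 4: (3, 1, 1, 1) · 5: (3, 1, 1, 1) · 6: (3, 1, 1, 1)

The 6 indices split into 2 linkage classes (same alcove rep ⇔ same W_19-dot-orbit):

[[1], [2, 3, 4, 5, 6]]


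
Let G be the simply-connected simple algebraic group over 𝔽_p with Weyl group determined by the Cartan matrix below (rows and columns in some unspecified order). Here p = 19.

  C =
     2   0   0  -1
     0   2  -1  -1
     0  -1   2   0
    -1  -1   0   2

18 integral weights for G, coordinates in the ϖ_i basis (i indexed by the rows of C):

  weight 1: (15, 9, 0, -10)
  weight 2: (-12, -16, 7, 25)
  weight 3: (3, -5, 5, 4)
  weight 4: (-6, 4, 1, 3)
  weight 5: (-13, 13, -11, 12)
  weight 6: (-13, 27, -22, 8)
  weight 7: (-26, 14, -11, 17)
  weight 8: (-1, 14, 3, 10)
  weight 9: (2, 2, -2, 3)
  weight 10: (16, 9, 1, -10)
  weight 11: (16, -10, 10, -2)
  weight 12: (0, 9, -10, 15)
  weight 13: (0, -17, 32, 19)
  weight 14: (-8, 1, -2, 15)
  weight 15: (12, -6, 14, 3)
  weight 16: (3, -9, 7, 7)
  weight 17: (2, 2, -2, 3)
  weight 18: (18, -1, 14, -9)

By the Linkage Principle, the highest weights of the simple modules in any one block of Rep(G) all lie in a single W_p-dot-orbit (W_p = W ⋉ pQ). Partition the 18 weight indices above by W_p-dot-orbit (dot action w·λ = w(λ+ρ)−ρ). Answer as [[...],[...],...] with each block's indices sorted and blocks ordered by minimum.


Cartan matrix: type A_4 (|W|=120); un-permuting the 4 rows.

W_19-reps of the 18 weights in Ā_19 (same 4-coord order as C):

  1: (7, 1, 1, 9) · 2: (4, 8, 0, 0) · 3: (4, 4, 2, 1) · 4: (4, 4, 2, 1) · 5: (4, 4, 2, 1) · 6: (3, 2, 1, 4) · 7: (4, 4, 2, 1) · 8: (4, 8, 0, 0) · 9: (3, 2, 1, 4) · 10: (7, 1, 1, 9) · 11: (7, 1, 1, 9) · 12: (7, 1, 1, 9) · 13: (3, 0, 1, 14) · 14: (7, 1, 1, 9) · 15: (4, 4, 2, 1) · 16: (4, 8, 0, 0) · 17: (3, 2, 1, 4) · 18: (4, 8, 0, 0)

The 18 indices split into 5 linkage classes (same alcove rep ⇔ same W_19-dot-orbit):

[[1, 10, 11, 12, 14], [2, 8, 16, 18], [3, 4, 5, 7, 15], [6, 9, 17], [13]]
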